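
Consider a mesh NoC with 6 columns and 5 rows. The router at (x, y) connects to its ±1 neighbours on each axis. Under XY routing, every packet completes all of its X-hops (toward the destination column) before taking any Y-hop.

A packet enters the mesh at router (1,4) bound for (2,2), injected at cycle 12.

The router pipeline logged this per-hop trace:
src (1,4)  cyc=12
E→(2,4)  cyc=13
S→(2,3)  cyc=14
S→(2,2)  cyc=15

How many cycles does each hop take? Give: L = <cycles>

L = 1

From hop 0 (12) to hop 1 (13): +1 cycles.
Per-hop latency L = Δcyc = 1.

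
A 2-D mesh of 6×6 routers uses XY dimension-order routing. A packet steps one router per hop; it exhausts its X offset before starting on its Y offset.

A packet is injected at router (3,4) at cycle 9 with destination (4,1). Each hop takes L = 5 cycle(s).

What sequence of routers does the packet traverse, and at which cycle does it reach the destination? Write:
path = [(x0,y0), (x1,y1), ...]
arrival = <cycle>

src (3,4)  cyc=9
E→(4,4)  cyc=14
S→(4,3)  cyc=19
S→(4,2)  cyc=24
S→(4,1)  cyc=29

path = [(3,4), (4,4), (4,3), (4,2), (4,1)]
arrival = 29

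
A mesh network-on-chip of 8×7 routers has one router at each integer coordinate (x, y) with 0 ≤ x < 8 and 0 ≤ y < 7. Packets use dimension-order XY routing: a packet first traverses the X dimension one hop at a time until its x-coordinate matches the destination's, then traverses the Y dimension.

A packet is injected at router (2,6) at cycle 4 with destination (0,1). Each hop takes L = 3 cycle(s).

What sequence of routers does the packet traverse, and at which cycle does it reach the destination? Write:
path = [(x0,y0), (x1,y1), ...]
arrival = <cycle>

path = [(2,6), (1,6), (0,6), (0,5), (0,4), (0,3), (0,2), (0,1)]
arrival = 25

t=4: at (2,6)
t=7: at (1,6) after W
t=10: at (0,6) after W
t=13: at (0,5) after S
t=16: at (0,4) after S
t=19: at (0,3) after S
t=22: at (0,2) after S
t=25: at (0,1) after S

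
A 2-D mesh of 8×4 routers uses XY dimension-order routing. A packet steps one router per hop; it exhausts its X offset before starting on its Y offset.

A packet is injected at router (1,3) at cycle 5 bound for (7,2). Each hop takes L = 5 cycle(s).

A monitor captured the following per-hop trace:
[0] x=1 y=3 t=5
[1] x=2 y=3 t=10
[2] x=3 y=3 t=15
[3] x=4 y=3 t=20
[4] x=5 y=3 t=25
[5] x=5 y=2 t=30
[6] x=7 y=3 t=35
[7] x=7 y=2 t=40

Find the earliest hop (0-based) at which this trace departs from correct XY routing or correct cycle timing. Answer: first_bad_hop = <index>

first_bad_hop = 5

[1] (+1,+0) / 5c ⇒ ok
[2] (+1,+0) / 5c ⇒ ok
[3] (+1,+0) / 5c ⇒ ok
[4] (+1,+0) / 5c ⇒ ok
[5] (+0,-1) / 5c ⇒ BAD: Y-move but x=5≠7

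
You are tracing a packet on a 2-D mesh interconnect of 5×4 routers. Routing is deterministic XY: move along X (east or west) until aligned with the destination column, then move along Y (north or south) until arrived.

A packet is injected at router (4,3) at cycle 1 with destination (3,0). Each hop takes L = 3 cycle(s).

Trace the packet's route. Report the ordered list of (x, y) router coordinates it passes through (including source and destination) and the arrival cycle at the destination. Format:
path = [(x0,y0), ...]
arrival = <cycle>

path = [(4,3), (3,3), (3,2), (3,1), (3,0)]
arrival = 13

t=1: at (4,3)
t=4: at (3,3) after W
t=7: at (3,2) after S
t=10: at (3,1) after S
t=13: at (3,0) after S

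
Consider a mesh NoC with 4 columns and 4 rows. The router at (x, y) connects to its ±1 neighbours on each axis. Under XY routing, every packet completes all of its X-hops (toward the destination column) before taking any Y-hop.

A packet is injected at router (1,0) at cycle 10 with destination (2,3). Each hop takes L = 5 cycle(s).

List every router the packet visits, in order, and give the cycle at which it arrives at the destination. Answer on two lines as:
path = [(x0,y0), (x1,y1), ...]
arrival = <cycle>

#0 — 1,0 | c10
#1 — 2,0 | c15 | E
#2 — 2,1 | c20 | N
#3 — 2,2 | c25 | N
#4 — 2,3 | c30 | N

path = [(1,0), (2,0), (2,1), (2,2), (2,3)]
arrival = 30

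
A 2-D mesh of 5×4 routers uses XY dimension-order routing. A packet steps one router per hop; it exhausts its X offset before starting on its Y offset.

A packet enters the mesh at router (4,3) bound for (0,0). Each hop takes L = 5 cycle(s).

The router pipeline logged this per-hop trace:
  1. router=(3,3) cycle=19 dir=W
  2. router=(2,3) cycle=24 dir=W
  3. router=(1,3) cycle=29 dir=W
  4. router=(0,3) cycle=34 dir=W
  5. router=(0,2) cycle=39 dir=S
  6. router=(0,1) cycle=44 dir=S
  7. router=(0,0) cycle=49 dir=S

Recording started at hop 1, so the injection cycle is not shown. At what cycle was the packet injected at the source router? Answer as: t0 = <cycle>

Hop 1 reached at cycle 19; hop k is at t0 + k·L.
t0 = cyc[1] − L = 19 − 5 = 14.

t0 = 14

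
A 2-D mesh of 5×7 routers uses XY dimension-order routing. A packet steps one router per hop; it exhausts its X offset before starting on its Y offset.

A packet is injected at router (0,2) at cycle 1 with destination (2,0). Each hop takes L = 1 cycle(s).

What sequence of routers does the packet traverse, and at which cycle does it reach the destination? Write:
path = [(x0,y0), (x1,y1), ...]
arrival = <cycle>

hop 0: (0,2) @ cyc 1
hop 1: (1,2) @ cyc 2  [E]
hop 2: (2,2) @ cyc 3  [E]
hop 3: (2,1) @ cyc 4  [S]
hop 4: (2,0) @ cyc 5  [S]

path = [(0,2), (1,2), (2,2), (2,1), (2,0)]
arrival = 5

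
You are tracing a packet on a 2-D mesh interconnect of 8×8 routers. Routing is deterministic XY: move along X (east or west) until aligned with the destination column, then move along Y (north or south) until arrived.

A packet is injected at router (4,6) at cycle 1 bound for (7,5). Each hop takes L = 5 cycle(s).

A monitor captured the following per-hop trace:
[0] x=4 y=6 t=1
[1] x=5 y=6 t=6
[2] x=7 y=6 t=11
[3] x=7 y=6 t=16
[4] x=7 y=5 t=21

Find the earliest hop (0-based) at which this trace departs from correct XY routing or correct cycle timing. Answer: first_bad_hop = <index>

first_bad_hop = 2

  1: Δx=+1 Δy=+0 Δt=5 [ok]
  2: Δx=+2 Δy=+0 Δt=5 [BAD: non-unit step]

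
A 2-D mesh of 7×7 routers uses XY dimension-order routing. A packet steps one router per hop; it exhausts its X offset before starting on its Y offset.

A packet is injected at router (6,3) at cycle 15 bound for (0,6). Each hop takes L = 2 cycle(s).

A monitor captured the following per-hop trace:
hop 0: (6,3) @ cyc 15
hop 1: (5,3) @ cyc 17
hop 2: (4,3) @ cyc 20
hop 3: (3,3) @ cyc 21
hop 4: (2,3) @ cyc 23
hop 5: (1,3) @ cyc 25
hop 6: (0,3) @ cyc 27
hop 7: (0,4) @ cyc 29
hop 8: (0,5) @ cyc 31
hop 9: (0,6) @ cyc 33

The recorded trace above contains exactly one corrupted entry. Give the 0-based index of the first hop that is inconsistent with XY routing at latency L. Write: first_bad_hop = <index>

first_bad_hop = 2

[1] (-1,+0) / 2c ⇒ ok
[2] (-1,+0) / 3c ⇒ BAD: Δcyc=3≠L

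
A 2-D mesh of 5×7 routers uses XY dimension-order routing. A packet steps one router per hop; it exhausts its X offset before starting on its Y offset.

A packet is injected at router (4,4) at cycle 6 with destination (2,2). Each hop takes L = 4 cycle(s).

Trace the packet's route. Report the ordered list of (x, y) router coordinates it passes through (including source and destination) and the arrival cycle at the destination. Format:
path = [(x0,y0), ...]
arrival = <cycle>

  0. router=(4,4) cycle=6 (inject)
  1. router=(3,4) cycle=10 dir=W
  2. router=(2,4) cycle=14 dir=W
  3. router=(2,3) cycle=18 dir=S
  4. router=(2,2) cycle=22 dir=S

path = [(4,4), (3,4), (2,4), (2,3), (2,2)]
arrival = 22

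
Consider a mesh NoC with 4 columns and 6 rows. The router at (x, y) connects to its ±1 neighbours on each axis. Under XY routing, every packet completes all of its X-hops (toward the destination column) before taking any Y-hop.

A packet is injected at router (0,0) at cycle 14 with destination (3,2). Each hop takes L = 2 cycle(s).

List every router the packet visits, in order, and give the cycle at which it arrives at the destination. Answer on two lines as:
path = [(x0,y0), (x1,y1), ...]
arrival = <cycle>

#0 — 0,0 | c14
#1 — 1,0 | c16 | E
#2 — 2,0 | c18 | E
#3 — 3,0 | c20 | E
#4 — 3,1 | c22 | N
#5 — 3,2 | c24 | N

path = [(0,0), (1,0), (2,0), (3,0), (3,1), (3,2)]
arrival = 24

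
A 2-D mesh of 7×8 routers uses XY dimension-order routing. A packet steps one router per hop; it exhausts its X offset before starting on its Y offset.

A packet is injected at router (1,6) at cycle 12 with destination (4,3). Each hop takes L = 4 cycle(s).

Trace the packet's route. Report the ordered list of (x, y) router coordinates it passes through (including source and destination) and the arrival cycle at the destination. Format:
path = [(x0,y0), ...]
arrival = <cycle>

path = [(1,6), (2,6), (3,6), (4,6), (4,5), (4,4), (4,3)]
arrival = 36

src (1,6)  cyc=12
E→(2,6)  cyc=16
E→(3,6)  cyc=20
E→(4,6)  cyc=24
S→(4,5)  cyc=28
S→(4,4)  cyc=32
S→(4,3)  cyc=36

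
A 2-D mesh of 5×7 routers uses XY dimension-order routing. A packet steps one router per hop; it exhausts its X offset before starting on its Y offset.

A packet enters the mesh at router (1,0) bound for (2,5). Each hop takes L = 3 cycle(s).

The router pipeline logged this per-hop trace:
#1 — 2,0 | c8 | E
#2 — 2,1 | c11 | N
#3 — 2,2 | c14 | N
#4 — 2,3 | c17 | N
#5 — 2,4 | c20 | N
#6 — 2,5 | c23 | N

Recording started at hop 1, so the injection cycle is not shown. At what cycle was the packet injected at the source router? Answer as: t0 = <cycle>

Hop 1 reached at cycle 8; hop k is at t0 + k·L.
Subtract one hop: t0 = 8 − 3 = 5.

t0 = 5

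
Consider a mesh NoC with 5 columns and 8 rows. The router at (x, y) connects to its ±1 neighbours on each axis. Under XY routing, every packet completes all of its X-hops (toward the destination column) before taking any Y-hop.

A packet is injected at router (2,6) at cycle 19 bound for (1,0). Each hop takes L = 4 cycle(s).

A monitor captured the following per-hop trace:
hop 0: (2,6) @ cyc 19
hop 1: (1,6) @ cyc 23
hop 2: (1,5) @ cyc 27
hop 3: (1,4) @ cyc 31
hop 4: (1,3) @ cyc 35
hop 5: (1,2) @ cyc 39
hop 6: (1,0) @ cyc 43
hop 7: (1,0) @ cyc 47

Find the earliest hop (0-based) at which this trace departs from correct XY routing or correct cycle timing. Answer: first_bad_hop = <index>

first_bad_hop = 6

hop 1: step (-1,+0), +4 cyc — ok
hop 2: step (+0,-1), +4 cyc — ok
hop 3: step (+0,-1), +4 cyc — ok
hop 4: step (+0,-1), +4 cyc — ok
hop 5: step (+0,-1), +4 cyc — ok
hop 6: step (+0,-2), +4 cyc — BAD: non-unit step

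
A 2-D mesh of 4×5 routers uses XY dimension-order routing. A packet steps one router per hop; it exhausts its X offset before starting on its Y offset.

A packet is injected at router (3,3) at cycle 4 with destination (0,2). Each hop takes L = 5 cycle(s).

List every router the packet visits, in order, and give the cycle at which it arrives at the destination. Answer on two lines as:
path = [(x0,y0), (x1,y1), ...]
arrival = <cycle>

t=4: at (3,3)
t=9: at (2,3) after W
t=14: at (1,3) after W
t=19: at (0,3) after W
t=24: at (0,2) after S

path = [(3,3), (2,3), (1,3), (0,3), (0,2)]
arrival = 24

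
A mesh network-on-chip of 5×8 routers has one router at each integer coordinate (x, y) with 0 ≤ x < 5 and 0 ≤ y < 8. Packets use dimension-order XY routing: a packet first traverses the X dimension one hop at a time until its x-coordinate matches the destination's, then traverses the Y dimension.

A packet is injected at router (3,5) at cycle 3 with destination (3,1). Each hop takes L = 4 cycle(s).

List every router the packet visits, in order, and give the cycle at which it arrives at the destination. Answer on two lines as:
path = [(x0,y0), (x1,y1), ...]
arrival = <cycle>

path = [(3,5), (3,4), (3,3), (3,2), (3,1)]
arrival = 19

t=3: at (3,5)
t=7: at (3,4) after S
t=11: at (3,3) after S
t=15: at (3,2) after S
t=19: at (3,1) after S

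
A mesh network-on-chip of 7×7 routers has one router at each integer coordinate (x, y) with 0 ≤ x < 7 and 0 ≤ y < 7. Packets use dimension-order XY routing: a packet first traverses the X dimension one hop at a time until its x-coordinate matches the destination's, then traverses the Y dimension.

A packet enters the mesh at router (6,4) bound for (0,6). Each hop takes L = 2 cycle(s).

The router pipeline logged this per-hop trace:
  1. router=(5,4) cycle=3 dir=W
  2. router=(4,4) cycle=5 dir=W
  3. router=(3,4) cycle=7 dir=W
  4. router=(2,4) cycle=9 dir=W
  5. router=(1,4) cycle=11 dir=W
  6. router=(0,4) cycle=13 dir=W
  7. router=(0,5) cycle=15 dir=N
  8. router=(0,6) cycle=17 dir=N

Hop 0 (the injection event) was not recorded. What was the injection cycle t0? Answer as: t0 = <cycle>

t0 = 1

At hop 1 the cycle is 3; in general cyc_k = t0 + kL.
So t0 = 3 − 1·2 = 1.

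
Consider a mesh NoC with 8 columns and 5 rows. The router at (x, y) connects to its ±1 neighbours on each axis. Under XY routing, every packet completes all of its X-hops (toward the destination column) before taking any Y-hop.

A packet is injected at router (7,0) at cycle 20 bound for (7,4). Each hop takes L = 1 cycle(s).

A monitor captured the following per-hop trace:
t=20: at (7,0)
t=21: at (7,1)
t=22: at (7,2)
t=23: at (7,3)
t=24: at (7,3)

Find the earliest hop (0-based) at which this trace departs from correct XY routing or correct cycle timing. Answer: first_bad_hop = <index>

[1] (+0,+1) / 1c ⇒ ok
[2] (+0,+1) / 1c ⇒ ok
[3] (+0,+1) / 1c ⇒ ok
[4] (+0,+0) / 1c ⇒ BAD: non-unit step

first_bad_hop = 4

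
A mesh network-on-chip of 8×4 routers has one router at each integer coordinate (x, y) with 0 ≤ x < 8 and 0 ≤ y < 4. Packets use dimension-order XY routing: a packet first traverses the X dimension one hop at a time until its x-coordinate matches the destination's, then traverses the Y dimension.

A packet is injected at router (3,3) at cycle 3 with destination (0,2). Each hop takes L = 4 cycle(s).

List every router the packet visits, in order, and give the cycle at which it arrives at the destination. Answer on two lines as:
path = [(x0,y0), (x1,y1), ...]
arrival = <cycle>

  0. router=(3,3) cycle=3 (inject)
  1. router=(2,3) cycle=7 dir=W
  2. router=(1,3) cycle=11 dir=W
  3. router=(0,3) cycle=15 dir=W
  4. router=(0,2) cycle=19 dir=S

path = [(3,3), (2,3), (1,3), (0,3), (0,2)]
arrival = 19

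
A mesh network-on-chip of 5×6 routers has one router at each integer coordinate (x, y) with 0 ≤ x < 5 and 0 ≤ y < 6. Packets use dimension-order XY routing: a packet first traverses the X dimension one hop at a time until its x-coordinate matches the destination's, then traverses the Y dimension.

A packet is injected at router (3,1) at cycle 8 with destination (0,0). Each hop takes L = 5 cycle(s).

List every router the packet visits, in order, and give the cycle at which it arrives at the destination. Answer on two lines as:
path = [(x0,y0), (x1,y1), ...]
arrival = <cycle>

path = [(3,1), (2,1), (1,1), (0,1), (0,0)]
arrival = 28

[0] x=3 y=1 t=8
[1] x=2 y=1 t=13 →W
[2] x=1 y=1 t=18 →W
[3] x=0 y=1 t=23 →W
[4] x=0 y=0 t=28 →S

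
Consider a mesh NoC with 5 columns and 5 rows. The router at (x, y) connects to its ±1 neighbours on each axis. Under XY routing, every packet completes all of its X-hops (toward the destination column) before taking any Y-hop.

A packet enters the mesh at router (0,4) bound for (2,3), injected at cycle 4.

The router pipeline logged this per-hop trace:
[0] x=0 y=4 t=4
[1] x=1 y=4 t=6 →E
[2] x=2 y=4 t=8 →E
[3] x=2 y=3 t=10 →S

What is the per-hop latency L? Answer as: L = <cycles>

From hop 0 (4) to hop 1 (6): +2 cycles.
That increment is L by definition: L = 2.

L = 2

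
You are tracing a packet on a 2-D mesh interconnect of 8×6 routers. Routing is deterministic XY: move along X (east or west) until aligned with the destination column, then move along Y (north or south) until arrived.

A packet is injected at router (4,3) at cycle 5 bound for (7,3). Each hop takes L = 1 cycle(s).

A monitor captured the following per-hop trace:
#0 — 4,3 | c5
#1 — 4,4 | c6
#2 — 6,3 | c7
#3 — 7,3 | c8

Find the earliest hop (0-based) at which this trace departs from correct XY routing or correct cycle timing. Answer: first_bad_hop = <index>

check 1→ d=(0,1) cyc+1: BAD: Y-move but x=4≠7

first_bad_hop = 1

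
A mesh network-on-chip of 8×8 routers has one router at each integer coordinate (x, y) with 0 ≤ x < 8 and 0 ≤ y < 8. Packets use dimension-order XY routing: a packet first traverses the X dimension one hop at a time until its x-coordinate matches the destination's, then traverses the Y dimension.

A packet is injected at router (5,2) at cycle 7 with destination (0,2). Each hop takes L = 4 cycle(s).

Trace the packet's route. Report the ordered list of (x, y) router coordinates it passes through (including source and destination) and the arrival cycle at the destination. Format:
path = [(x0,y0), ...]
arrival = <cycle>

path = [(5,2), (4,2), (3,2), (2,2), (1,2), (0,2)]
arrival = 27

t=7: at (5,2)
t=11: at (4,2) after W
t=15: at (3,2) after W
t=19: at (2,2) after W
t=23: at (1,2) after W
t=27: at (0,2) after W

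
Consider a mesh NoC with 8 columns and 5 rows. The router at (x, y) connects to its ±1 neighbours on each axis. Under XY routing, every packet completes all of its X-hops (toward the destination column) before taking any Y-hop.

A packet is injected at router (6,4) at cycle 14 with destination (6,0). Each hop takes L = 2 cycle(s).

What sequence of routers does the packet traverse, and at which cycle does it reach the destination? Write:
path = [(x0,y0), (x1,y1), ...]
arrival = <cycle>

  0. router=(6,4) cycle=14 (inject)
  1. router=(6,3) cycle=16 dir=S
  2. router=(6,2) cycle=18 dir=S
  3. router=(6,1) cycle=20 dir=S
  4. router=(6,0) cycle=22 dir=S

path = [(6,4), (6,3), (6,2), (6,1), (6,0)]
arrival = 22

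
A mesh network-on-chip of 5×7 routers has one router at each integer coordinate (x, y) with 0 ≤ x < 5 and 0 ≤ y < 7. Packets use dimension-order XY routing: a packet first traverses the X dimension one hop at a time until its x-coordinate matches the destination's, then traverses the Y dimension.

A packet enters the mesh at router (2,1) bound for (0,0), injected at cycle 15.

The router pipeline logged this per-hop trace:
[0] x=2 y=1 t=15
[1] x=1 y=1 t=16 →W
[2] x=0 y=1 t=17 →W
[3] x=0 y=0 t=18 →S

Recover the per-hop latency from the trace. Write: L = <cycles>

cyc[1] − cyc[0] = 16 − 15 = 1.
Per-hop latency L = Δcyc = 1.

L = 1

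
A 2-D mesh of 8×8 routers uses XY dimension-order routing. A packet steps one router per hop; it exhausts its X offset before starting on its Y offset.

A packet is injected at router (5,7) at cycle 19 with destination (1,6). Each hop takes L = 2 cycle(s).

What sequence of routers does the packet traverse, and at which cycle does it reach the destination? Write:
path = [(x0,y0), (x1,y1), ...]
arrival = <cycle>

path = [(5,7), (4,7), (3,7), (2,7), (1,7), (1,6)]
arrival = 29

#0 — 5,7 | c19
#1 — 4,7 | c21 | W
#2 — 3,7 | c23 | W
#3 — 2,7 | c25 | W
#4 — 1,7 | c27 | W
#5 — 1,6 | c29 | S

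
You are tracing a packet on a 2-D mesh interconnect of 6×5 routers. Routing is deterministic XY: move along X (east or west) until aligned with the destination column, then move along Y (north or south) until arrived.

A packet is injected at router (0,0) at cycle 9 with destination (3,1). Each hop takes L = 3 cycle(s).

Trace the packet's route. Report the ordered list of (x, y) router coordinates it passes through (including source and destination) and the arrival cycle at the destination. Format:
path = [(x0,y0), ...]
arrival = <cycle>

path = [(0,0), (1,0), (2,0), (3,0), (3,1)]
arrival = 21

src (0,0)  cyc=9
E→(1,0)  cyc=12
E→(2,0)  cyc=15
E→(3,0)  cyc=18
N→(3,1)  cyc=21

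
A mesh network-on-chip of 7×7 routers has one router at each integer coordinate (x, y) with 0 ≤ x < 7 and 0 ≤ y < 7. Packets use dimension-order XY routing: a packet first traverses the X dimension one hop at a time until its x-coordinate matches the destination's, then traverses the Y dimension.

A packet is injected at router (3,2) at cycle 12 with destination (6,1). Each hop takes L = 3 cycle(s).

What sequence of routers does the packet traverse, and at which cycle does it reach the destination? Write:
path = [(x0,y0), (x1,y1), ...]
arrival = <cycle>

hop 0: (3,2) @ cyc 12
hop 1: (4,2) @ cyc 15  [E]
hop 2: (5,2) @ cyc 18  [E]
hop 3: (6,2) @ cyc 21  [E]
hop 4: (6,1) @ cyc 24  [S]

path = [(3,2), (4,2), (5,2), (6,2), (6,1)]
arrival = 24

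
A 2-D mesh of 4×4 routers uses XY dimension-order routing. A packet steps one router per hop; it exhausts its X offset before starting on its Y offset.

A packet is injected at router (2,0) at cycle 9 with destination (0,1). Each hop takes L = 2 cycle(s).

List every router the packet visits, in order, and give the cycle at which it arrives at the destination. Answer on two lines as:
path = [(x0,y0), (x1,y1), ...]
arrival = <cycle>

#0 — 2,0 | c9
#1 — 1,0 | c11 | W
#2 — 0,0 | c13 | W
#3 — 0,1 | c15 | N

path = [(2,0), (1,0), (0,0), (0,1)]
arrival = 15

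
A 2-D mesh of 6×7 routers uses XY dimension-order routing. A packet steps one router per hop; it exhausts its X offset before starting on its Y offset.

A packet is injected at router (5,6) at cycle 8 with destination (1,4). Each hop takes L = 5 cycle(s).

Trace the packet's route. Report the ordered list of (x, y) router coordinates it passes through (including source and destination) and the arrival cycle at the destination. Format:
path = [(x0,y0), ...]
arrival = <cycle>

path = [(5,6), (4,6), (3,6), (2,6), (1,6), (1,5), (1,4)]
arrival = 38

hop 0: (5,6) @ cyc 8
hop 1: (4,6) @ cyc 13  [W]
hop 2: (3,6) @ cyc 18  [W]
hop 3: (2,6) @ cyc 23  [W]
hop 4: (1,6) @ cyc 28  [W]
hop 5: (1,5) @ cyc 33  [S]
hop 6: (1,4) @ cyc 38  [S]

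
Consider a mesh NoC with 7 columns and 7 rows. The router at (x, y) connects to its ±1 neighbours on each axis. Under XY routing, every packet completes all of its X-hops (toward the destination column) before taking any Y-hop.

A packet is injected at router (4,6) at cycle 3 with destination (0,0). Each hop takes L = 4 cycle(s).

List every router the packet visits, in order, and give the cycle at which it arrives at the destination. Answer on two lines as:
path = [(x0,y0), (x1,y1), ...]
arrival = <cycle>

#0 — 4,6 | c3
#1 — 3,6 | c7 | W
#2 — 2,6 | c11 | W
#3 — 1,6 | c15 | W
#4 — 0,6 | c19 | W
#5 — 0,5 | c23 | S
#6 — 0,4 | c27 | S
#7 — 0,3 | c31 | S
#8 — 0,2 | c35 | S
#9 — 0,1 | c39 | S
#10 — 0,0 | c43 | S

path = [(4,6), (3,6), (2,6), (1,6), (0,6), (0,5), (0,4), (0,3), (0,2), (0,1), (0,0)]
arrival = 43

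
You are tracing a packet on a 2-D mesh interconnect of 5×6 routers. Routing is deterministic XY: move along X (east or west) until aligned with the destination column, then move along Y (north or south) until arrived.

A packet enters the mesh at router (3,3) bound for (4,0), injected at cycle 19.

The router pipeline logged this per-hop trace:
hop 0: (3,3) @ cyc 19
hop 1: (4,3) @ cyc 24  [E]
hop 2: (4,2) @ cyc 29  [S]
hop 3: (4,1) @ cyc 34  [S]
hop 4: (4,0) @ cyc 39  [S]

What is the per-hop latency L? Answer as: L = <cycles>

cyc[1] − cyc[0] = 24 − 19 = 5.
Per-hop latency L = Δcyc = 5.

L = 5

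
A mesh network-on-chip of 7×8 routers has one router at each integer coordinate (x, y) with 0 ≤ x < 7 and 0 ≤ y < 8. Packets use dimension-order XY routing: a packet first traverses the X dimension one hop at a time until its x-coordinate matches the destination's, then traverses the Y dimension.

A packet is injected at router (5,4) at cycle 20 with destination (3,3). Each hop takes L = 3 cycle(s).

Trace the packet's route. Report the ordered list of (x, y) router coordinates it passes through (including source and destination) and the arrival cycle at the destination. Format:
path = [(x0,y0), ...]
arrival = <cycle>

path = [(5,4), (4,4), (3,4), (3,3)]
arrival = 29

#0 — 5,4 | c20
#1 — 4,4 | c23 | W
#2 — 3,4 | c26 | W
#3 — 3,3 | c29 | S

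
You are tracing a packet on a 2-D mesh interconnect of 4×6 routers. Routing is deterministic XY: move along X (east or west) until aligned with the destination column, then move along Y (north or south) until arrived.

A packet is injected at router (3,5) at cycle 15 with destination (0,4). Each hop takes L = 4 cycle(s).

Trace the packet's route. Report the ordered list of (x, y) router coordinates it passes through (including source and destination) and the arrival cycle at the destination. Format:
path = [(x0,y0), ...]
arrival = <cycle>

path = [(3,5), (2,5), (1,5), (0,5), (0,4)]
arrival = 31

[0] x=3 y=5 t=15
[1] x=2 y=5 t=19 →W
[2] x=1 y=5 t=23 →W
[3] x=0 y=5 t=27 →W
[4] x=0 y=4 t=31 →S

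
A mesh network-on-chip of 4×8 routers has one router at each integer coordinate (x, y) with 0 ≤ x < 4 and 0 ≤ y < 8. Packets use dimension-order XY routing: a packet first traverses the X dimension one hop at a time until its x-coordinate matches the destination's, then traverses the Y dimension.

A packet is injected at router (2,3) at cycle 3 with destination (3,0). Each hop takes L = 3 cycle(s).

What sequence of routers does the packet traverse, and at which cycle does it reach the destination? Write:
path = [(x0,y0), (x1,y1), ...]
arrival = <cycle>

  0. router=(2,3) cycle=3 (inject)
  1. router=(3,3) cycle=6 dir=E
  2. router=(3,2) cycle=9 dir=S
  3. router=(3,1) cycle=12 dir=S
  4. router=(3,0) cycle=15 dir=S

path = [(2,3), (3,3), (3,2), (3,1), (3,0)]
arrival = 15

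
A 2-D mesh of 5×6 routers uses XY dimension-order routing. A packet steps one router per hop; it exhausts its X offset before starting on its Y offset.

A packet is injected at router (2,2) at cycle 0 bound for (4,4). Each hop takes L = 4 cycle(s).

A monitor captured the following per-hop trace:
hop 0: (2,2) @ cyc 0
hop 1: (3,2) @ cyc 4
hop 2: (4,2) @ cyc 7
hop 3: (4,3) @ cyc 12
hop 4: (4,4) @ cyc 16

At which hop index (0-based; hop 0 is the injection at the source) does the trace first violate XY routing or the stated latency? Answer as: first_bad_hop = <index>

first_bad_hop = 2

hop 1: step (+1,+0), +4 cyc — ok
hop 2: step (+1,+0), +3 cyc — BAD: Δcyc=3≠L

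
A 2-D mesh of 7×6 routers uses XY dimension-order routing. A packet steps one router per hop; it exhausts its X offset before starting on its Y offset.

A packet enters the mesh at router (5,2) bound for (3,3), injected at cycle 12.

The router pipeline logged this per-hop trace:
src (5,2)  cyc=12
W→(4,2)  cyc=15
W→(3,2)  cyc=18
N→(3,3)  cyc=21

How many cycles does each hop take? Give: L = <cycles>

L = 3

cyc[1] − cyc[0] = 15 − 12 = 3.
Each hop adds L, hence L = 3.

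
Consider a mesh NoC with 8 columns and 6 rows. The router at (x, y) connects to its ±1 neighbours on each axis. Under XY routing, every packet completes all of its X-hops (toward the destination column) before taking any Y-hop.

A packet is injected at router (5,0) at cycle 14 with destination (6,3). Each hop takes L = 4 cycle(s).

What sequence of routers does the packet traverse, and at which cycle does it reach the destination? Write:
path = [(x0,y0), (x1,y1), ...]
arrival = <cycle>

path = [(5,0), (6,0), (6,1), (6,2), (6,3)]
arrival = 30

hop 0: (5,0) @ cyc 14
hop 1: (6,0) @ cyc 18  [E]
hop 2: (6,1) @ cyc 22  [N]
hop 3: (6,2) @ cyc 26  [N]
hop 4: (6,3) @ cyc 30  [N]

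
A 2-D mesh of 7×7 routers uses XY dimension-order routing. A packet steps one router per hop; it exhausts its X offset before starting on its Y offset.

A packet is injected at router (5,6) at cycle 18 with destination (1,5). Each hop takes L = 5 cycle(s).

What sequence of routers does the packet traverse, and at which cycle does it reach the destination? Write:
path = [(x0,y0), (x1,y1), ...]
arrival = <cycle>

t=18: at (5,6)
t=23: at (4,6) after W
t=28: at (3,6) after W
t=33: at (2,6) after W
t=38: at (1,6) after W
t=43: at (1,5) after S

path = [(5,6), (4,6), (3,6), (2,6), (1,6), (1,5)]
arrival = 43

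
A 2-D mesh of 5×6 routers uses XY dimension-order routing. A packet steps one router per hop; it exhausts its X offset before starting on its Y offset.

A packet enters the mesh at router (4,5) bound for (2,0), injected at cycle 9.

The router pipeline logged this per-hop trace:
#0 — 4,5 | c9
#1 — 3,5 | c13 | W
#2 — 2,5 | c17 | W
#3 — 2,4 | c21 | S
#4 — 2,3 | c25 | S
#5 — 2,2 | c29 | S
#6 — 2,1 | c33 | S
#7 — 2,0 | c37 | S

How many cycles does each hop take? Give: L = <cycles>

L = 4

Δcyc across hop 0→1: 13 − 9 = 4.
That increment is L by definition: L = 4.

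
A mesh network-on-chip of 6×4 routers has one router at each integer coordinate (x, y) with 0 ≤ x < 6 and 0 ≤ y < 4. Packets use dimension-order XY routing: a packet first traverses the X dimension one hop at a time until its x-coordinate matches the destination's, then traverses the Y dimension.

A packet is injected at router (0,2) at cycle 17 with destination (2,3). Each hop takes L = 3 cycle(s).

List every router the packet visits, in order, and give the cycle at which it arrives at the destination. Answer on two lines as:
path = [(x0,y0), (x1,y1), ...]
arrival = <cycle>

#0 — 0,2 | c17
#1 — 1,2 | c20 | E
#2 — 2,2 | c23 | E
#3 — 2,3 | c26 | N

path = [(0,2), (1,2), (2,2), (2,3)]
arrival = 26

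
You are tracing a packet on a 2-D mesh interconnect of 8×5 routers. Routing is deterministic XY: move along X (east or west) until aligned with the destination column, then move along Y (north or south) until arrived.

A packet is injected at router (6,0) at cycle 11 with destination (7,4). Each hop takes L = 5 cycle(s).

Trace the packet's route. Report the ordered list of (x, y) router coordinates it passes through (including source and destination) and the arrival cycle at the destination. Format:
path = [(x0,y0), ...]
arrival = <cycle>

path = [(6,0), (7,0), (7,1), (7,2), (7,3), (7,4)]
arrival = 36

[0] x=6 y=0 t=11
[1] x=7 y=0 t=16 →E
[2] x=7 y=1 t=21 →N
[3] x=7 y=2 t=26 →N
[4] x=7 y=3 t=31 →N
[5] x=7 y=4 t=36 →N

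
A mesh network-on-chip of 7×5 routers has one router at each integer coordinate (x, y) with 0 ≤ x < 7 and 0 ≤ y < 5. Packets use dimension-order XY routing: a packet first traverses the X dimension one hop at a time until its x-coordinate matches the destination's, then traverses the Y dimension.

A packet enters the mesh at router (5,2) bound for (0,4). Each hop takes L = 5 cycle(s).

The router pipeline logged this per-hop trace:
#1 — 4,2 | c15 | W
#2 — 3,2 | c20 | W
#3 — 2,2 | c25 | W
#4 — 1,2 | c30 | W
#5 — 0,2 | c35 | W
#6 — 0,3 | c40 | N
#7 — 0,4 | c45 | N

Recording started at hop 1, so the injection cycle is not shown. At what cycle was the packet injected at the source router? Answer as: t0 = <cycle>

The first recorded entry is hop 1 at cycle 15.
So t0 = 15 − 1·5 = 10.

t0 = 10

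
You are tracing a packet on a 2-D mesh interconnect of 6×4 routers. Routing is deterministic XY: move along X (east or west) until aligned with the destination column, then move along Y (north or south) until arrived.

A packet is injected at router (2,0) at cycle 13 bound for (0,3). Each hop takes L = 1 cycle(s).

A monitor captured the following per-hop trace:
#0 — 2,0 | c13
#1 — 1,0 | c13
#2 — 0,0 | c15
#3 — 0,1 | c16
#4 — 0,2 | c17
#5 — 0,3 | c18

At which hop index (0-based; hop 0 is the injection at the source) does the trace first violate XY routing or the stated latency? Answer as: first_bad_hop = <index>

first_bad_hop = 1

[1] (-1,+0) / 0c ⇒ BAD: Δcyc=0≠L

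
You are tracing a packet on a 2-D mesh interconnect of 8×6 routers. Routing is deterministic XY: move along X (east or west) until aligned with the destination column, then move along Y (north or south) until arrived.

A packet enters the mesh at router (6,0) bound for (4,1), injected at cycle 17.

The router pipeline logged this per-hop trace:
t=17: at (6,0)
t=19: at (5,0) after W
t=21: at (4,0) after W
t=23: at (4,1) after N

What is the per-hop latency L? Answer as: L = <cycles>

cyc[1] − cyc[0] = 19 − 17 = 2.
Each hop adds L, hence L = 2.

L = 2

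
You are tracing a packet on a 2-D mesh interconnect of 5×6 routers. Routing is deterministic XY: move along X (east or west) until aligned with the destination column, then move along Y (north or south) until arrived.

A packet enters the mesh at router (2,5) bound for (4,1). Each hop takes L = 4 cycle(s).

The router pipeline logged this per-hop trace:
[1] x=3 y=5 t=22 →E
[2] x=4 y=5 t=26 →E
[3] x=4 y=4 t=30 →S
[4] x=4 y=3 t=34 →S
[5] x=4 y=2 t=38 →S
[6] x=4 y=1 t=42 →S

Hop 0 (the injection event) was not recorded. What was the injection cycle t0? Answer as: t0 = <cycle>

t0 = 18

At hop 1 the cycle is 22; in general cyc_k = t0 + kL.
t0 = cyc[1] − L = 22 − 4 = 18.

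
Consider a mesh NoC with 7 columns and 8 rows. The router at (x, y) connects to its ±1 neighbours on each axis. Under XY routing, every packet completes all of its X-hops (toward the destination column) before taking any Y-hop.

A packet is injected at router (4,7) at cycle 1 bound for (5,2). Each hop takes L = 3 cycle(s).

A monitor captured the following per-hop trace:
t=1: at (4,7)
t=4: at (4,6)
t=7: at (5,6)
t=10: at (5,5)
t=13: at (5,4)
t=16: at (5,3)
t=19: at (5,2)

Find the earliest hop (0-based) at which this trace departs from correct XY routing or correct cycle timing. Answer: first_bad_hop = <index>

[1] (+0,-1) / 3c ⇒ BAD: Y-move but x=4≠5

first_bad_hop = 1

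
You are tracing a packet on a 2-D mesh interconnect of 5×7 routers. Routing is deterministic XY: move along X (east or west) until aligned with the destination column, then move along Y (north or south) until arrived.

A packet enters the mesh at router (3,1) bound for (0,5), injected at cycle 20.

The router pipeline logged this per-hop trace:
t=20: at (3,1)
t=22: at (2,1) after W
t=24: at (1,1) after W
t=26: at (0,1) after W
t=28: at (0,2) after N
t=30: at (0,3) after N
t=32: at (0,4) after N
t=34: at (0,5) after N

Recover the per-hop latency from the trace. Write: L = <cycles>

L = 2

cyc[1] − cyc[0] = 22 − 20 = 2.
That increment is L by definition: L = 2.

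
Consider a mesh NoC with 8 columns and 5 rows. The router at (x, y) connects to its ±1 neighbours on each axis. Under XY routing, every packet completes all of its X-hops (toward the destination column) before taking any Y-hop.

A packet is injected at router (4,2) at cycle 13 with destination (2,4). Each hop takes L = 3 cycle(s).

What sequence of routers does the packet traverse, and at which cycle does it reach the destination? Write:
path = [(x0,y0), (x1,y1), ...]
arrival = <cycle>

path = [(4,2), (3,2), (2,2), (2,3), (2,4)]
arrival = 25

  0. router=(4,2) cycle=13 (inject)
  1. router=(3,2) cycle=16 dir=W
  2. router=(2,2) cycle=19 dir=W
  3. router=(2,3) cycle=22 dir=N
  4. router=(2,4) cycle=25 dir=N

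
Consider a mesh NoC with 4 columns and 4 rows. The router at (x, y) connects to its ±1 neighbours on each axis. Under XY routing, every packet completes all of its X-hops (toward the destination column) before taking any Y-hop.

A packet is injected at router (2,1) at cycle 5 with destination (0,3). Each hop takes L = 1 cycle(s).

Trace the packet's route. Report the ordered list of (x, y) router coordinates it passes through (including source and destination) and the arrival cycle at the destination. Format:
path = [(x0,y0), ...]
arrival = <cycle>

#0 — 2,1 | c5
#1 — 1,1 | c6 | W
#2 — 0,1 | c7 | W
#3 — 0,2 | c8 | N
#4 — 0,3 | c9 | N

path = [(2,1), (1,1), (0,1), (0,2), (0,3)]
arrival = 9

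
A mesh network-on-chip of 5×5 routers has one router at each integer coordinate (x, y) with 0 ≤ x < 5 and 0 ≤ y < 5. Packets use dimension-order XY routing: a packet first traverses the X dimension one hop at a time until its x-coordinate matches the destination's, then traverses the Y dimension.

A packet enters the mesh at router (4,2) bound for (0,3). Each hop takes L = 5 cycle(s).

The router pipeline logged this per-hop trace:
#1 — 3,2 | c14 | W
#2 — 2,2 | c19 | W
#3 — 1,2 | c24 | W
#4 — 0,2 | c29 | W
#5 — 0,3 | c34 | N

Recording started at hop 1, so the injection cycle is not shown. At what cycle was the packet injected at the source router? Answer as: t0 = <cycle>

At hop 1 the cycle is 14; in general cyc_k = t0 + kL.
So t0 = 14 − 1·5 = 9.

t0 = 9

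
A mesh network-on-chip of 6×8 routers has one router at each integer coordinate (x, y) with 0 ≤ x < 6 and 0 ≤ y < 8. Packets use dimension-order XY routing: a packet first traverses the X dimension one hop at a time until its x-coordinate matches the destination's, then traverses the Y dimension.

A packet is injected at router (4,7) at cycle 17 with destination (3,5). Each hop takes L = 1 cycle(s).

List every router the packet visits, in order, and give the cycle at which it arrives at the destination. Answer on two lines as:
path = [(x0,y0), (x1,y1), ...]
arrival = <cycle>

src (4,7)  cyc=17
W→(3,7)  cyc=18
S→(3,6)  cyc=19
S→(3,5)  cyc=20

path = [(4,7), (3,7), (3,6), (3,5)]
arrival = 20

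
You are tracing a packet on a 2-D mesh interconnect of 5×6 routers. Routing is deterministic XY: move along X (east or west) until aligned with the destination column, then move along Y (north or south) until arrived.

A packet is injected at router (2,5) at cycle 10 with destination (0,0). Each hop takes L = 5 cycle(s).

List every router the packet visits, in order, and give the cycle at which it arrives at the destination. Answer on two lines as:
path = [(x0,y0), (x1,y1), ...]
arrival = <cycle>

t=10: at (2,5)
t=15: at (1,5) after W
t=20: at (0,5) after W
t=25: at (0,4) after S
t=30: at (0,3) after S
t=35: at (0,2) after S
t=40: at (0,1) after S
t=45: at (0,0) after S

path = [(2,5), (1,5), (0,5), (0,4), (0,3), (0,2), (0,1), (0,0)]
arrival = 45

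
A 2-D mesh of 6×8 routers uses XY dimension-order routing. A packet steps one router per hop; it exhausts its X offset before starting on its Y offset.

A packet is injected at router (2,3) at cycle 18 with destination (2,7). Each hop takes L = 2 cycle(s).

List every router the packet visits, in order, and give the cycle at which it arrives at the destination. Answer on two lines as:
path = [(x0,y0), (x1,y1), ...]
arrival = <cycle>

t=18: at (2,3)
t=20: at (2,4) after N
t=22: at (2,5) after N
t=24: at (2,6) after N
t=26: at (2,7) after N

path = [(2,3), (2,4), (2,5), (2,6), (2,7)]
arrival = 26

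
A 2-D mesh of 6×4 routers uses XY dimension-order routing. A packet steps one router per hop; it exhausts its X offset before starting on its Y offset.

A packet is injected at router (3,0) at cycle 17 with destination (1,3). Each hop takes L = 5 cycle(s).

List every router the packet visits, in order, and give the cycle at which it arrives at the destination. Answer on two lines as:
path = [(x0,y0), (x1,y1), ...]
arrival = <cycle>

#0 — 3,0 | c17
#1 — 2,0 | c22 | W
#2 — 1,0 | c27 | W
#3 — 1,1 | c32 | N
#4 — 1,2 | c37 | N
#5 — 1,3 | c42 | N

path = [(3,0), (2,0), (1,0), (1,1), (1,2), (1,3)]
arrival = 42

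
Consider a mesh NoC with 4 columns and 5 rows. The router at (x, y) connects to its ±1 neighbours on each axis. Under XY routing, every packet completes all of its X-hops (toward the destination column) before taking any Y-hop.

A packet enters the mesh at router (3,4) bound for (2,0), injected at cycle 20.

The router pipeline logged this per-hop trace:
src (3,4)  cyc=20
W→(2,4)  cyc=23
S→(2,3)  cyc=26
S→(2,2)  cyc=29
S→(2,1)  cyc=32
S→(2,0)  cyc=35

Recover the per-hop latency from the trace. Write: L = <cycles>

L = 3

Δcyc across hop 0→1: 23 − 20 = 3.
Per-hop latency L = Δcyc = 3.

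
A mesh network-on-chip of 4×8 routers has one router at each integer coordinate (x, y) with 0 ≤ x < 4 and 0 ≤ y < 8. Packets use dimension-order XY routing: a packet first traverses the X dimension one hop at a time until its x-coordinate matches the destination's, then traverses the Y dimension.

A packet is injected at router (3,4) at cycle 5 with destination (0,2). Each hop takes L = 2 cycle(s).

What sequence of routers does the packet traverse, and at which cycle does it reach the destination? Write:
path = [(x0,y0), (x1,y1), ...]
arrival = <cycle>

[0] x=3 y=4 t=5
[1] x=2 y=4 t=7 →W
[2] x=1 y=4 t=9 →W
[3] x=0 y=4 t=11 →W
[4] x=0 y=3 t=13 →S
[5] x=0 y=2 t=15 →S

path = [(3,4), (2,4), (1,4), (0,4), (0,3), (0,2)]
arrival = 15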